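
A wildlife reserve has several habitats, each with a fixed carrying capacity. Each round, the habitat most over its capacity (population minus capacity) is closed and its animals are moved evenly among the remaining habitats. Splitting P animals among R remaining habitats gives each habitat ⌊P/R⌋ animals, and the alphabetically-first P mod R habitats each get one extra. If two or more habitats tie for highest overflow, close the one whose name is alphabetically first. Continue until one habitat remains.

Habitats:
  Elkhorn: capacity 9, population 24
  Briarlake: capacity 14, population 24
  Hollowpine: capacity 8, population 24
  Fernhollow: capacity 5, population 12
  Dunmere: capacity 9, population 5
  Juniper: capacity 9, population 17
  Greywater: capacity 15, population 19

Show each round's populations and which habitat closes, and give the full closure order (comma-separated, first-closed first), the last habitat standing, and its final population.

Closure order: Hollowpine, Elkhorn, Briarlake, Fernhollow, Juniper, Greywater
Last habitat: Dunmere with 125 animals

Round 1: Briarlake=24 Dunmere=5 Elkhorn=24 Fernhollow=12 Greywater=19 Hollowpine=24 Juniper=17 → close Hollowpine (overflow 16)
  24÷6 = 4 each, +1 to first 0
Round 2: Briarlake=28 Dunmere=9 Elkhorn=28 Fernhollow=16 Greywater=23 Juniper=21 → close Elkhorn (overflow 19)
  28÷5 = 5 each, +1 to first 3
Round 3: Briarlake=34 Dunmere=15 Fernhollow=22 Greywater=28 Juniper=26 → close Briarlake (overflow 20)
  34÷4 = 8 each, +1 to first 2
Round 4: Dunmere=24 Fernhollow=31 Greywater=36 Juniper=34 → close Fernhollow (overflow 26)
  31÷3 = 10 each, +1 to first 1
Round 5: Dunmere=35 Greywater=46 Juniper=44 → close Juniper (overflow 35)
  44÷2 = 22 each, +1 to first 0
Round 6: Dunmere=57 Greywater=68 → close Greywater (overflow 53)
  68÷1 = 68 each, +1 to first 0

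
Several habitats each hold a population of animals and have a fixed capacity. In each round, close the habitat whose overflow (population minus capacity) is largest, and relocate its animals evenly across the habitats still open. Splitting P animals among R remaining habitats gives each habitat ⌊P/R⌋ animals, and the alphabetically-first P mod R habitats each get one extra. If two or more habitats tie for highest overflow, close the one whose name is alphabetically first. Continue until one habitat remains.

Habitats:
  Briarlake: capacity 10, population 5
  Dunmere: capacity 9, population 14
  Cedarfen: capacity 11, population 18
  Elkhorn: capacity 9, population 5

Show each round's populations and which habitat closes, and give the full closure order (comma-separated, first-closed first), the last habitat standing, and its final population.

Closure order: Cedarfen, Dunmere, Elkhorn
Last habitat: Briarlake with 42 animals

Round 1: Briarlake=5 Cedarfen=18 Dunmere=14 Elkhorn=5 → close Cedarfen (overflow 7)
  18÷3 = 6 each, +1 to first 0
Round 2: Briarlake=11 Dunmere=20 Elkhorn=11 → close Dunmere (overflow 11)
  20÷2 = 10 each, +1 to first 0
Round 3: Briarlake=21 Elkhorn=21 → close Elkhorn (overflow 12)
  21÷1 = 21 each, +1 to first 0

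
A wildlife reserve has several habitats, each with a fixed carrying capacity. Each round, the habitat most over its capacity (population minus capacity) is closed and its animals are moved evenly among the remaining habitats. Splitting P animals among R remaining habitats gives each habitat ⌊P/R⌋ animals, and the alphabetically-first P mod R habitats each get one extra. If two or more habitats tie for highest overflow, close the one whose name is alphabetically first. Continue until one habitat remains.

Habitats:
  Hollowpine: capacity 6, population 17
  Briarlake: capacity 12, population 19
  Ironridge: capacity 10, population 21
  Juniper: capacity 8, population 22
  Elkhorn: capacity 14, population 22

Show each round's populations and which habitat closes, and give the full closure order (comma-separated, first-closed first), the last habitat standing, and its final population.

Round 1: Briarlake=19 Elkhorn=22 Hollowpine=17 Ironridge=21 Juniper=22 → close Juniper (overflow 14)
  22÷4 = 5 each, +1 to first 2
Round 2: Briarlake=25 Elkhorn=28 Hollowpine=22 Ironridge=26 → close Hollowpine (overflow 16)
  22÷3 = 7 each, +1 to first 1
Round 3: Briarlake=33 Elkhorn=35 Ironridge=33 → close Ironridge (overflow 23)
  33÷2 = 16 each, +1 to first 1
Round 4: Briarlake=50 Elkhorn=51 → close Briarlake (overflow 38)
  50÷1 = 50 each, +1 to first 0

Closure order: Juniper, Hollowpine, Ironridge, Briarlake
Last habitat: Elkhorn with 101 animals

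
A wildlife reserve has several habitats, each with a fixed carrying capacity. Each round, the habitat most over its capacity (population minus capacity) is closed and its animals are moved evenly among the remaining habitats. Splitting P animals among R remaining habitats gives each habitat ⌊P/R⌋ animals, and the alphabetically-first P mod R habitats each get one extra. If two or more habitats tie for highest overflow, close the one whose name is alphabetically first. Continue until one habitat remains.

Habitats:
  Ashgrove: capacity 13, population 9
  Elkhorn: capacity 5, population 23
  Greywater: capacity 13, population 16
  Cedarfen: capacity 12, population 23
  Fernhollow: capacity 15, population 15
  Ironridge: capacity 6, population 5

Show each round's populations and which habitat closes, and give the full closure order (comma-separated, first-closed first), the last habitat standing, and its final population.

Closure order: Elkhorn, Cedarfen, Greywater, Fernhollow, Ironridge
Last habitat: Ashgrove with 91 animals

Round 1: Ashgrove=9 Cedarfen=23 Elkhorn=23 Fernhollow=15 Greywater=16 Ironridge=5 → close Elkhorn (overflow 18)
  23÷5 = 4 each, +1 to first 3
Round 2: Ashgrove=14 Cedarfen=28 Fernhollow=20 Greywater=20 Ironridge=9 → close Cedarfen (overflow 16)
  28÷4 = 7 each, +1 to first 0
Round 3: Ashgrove=21 Fernhollow=27 Greywater=27 Ironridge=16 → close Greywater (overflow 14)
  27÷3 = 9 each, +1 to first 0
Round 4: Ashgrove=30 Fernhollow=36 Ironridge=25 → close Fernhollow (overflow 21)
  36÷2 = 18 each, +1 to first 0
Round 5: Ashgrove=48 Ironridge=43 → close Ironridge (overflow 37)
  43÷1 = 43 each, +1 to first 0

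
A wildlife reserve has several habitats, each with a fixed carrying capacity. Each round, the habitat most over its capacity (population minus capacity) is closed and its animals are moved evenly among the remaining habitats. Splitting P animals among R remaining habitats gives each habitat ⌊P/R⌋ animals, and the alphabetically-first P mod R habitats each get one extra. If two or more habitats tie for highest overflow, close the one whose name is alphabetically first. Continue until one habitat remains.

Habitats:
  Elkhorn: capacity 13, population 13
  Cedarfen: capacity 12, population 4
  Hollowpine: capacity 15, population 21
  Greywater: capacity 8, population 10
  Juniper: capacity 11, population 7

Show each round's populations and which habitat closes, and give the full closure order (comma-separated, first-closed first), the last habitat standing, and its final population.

Round 1: Cedarfen=4 Elkhorn=13 Greywater=10 Hollowpine=21 Juniper=7 → close Hollowpine (overflow 6)
  21÷4 = 5 each, +1 to first 1
Round 2: Cedarfen=10 Elkhorn=18 Greywater=15 Juniper=12 → close Greywater (overflow 7)
  15÷3 = 5 each, +1 to first 0
Round 3: Cedarfen=15 Elkhorn=23 Juniper=17 → close Elkhorn (overflow 10)
  23÷2 = 11 each, +1 to first 1
Round 4: Cedarfen=27 Juniper=28 → close Juniper (overflow 17)
  28÷1 = 28 each, +1 to first 0

Closure order: Hollowpine, Greywater, Elkhorn, Juniper
Last habitat: Cedarfen with 55 animals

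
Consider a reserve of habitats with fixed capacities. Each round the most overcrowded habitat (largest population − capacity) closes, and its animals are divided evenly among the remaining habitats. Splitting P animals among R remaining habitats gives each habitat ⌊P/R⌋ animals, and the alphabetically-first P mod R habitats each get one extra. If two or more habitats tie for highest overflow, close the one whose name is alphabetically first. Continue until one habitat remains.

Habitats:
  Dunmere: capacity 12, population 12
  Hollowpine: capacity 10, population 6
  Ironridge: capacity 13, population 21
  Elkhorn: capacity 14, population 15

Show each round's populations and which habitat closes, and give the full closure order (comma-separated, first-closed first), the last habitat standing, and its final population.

Round 1: Dunmere=12 Elkhorn=15 Hollowpine=6 Ironridge=21 → close Ironridge (overflow 8)
  21÷3 = 7 each, +1 to first 0
Round 2: Dunmere=19 Elkhorn=22 Hollowpine=13 → close Elkhorn (overflow 8)
  22÷2 = 11 each, +1 to first 0
Round 3: Dunmere=30 Hollowpine=24 → close Dunmere (overflow 18)
  30÷1 = 30 each, +1 to first 0

Closure order: Ironridge, Elkhorn, Dunmere
Last habitat: Hollowpine with 54 animals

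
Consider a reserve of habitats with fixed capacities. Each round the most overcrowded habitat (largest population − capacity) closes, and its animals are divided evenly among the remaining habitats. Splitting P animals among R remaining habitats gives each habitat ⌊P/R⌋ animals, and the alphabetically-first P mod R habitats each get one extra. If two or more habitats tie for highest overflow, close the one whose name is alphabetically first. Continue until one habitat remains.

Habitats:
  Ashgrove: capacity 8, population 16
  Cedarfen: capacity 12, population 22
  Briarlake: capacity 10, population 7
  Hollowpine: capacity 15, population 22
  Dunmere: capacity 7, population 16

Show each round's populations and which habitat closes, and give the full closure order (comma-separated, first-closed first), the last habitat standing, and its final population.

Round 1: Ashgrove=16 Briarlake=7 Cedarfen=22 Dunmere=16 Hollowpine=22 → close Cedarfen (overflow 10)
  22÷4 = 5 each, +1 to first 2
Round 2: Ashgrove=22 Briarlake=13 Dunmere=21 Hollowpine=27 → close Ashgrove (overflow 14)
  22÷3 = 7 each, +1 to first 1
Round 3: Briarlake=21 Dunmere=28 Hollowpine=34 → close Dunmere (overflow 21)
  28÷2 = 14 each, +1 to first 0
Round 4: Briarlake=35 Hollowpine=48 → close Hollowpine (overflow 33)
  48÷1 = 48 each, +1 to first 0

Closure order: Cedarfen, Ashgrove, Dunmere, Hollowpine
Last habitat: Briarlake with 83 animals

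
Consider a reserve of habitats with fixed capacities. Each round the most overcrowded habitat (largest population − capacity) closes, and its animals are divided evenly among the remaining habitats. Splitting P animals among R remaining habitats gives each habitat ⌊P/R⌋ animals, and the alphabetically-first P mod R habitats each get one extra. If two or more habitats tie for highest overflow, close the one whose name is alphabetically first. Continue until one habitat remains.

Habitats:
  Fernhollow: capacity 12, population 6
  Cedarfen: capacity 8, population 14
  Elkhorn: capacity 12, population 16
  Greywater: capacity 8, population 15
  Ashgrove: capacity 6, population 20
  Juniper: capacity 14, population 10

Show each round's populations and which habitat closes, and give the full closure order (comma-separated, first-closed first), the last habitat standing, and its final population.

Closure order: Ashgrove, Greywater, Cedarfen, Elkhorn, Fernhollow
Last habitat: Juniper with 81 animals

Round 1: Ashgrove=20 Cedarfen=14 Elkhorn=16 Fernhollow=6 Greywater=15 Juniper=10 → close Ashgrove (overflow 14)
  20÷5 = 4 each, +1 to first 0
Round 2: Cedarfen=18 Elkhorn=20 Fernhollow=10 Greywater=19 Juniper=14 → close Greywater (overflow 11)
  19÷4 = 4 each, +1 to first 3
Round 3: Cedarfen=23 Elkhorn=25 Fernhollow=15 Juniper=18 → close Cedarfen (overflow 15)
  23÷3 = 7 each, +1 to first 2
Round 4: Elkhorn=33 Fernhollow=23 Juniper=25 → close Elkhorn (overflow 21)
  33÷2 = 16 each, +1 to first 1
Round 5: Fernhollow=40 Juniper=41 → close Fernhollow (overflow 28)
  40÷1 = 40 each, +1 to first 0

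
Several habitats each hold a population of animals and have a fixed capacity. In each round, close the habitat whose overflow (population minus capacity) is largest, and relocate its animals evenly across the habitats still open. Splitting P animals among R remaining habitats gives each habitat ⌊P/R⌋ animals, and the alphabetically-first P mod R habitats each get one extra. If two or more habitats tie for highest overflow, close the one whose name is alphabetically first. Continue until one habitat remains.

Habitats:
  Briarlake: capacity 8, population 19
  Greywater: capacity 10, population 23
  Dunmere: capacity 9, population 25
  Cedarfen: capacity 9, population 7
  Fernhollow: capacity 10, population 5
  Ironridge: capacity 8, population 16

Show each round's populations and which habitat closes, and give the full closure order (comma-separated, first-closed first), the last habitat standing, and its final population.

Closure order: Dunmere, Greywater, Briarlake, Ironridge, Cedarfen
Last habitat: Fernhollow with 95 animals

Round 1: Briarlake=19 Cedarfen=7 Dunmere=25 Fernhollow=5 Greywater=23 Ironridge=16 → close Dunmere (overflow 16)
  25÷5 = 5 each, +1 to first 0
Round 2: Briarlake=24 Cedarfen=12 Fernhollow=10 Greywater=28 Ironridge=21 → close Greywater (overflow 18)
  28÷4 = 7 each, +1 to first 0
Round 3: Briarlake=31 Cedarfen=19 Fernhollow=17 Ironridge=28 → close Briarlake (overflow 23)
  31÷3 = 10 each, +1 to first 1
Round 4: Cedarfen=30 Fernhollow=27 Ironridge=38 → close Ironridge (overflow 30)
  38÷2 = 19 each, +1 to first 0
Round 5: Cedarfen=49 Fernhollow=46 → close Cedarfen (overflow 40)
  49÷1 = 49 each, +1 to first 0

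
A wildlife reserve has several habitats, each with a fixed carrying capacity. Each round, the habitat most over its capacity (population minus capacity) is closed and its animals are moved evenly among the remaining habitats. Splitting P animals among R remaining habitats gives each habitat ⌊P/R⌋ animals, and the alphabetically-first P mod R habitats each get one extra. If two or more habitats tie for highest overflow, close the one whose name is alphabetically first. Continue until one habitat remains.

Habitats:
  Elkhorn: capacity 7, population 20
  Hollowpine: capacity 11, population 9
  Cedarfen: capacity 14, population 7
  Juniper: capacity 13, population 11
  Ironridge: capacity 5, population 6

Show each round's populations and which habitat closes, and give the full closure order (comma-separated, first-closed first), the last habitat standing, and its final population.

Closure order: Elkhorn, Ironridge, Hollowpine, Juniper
Last habitat: Cedarfen with 53 animals

Round 1: Cedarfen=7 Elkhorn=20 Hollowpine=9 Ironridge=6 Juniper=11 → close Elkhorn (overflow 13)
  20÷4 = 5 each, +1 to first 0
Round 2: Cedarfen=12 Hollowpine=14 Ironridge=11 Juniper=16 → close Ironridge (overflow 6)
  11÷3 = 3 each, +1 to first 2
Round 3: Cedarfen=16 Hollowpine=18 Juniper=19 → close Hollowpine (overflow 7)
  18÷2 = 9 each, +1 to first 0
Round 4: Cedarfen=25 Juniper=28 → close Juniper (overflow 15)
  28÷1 = 28 each, +1 to first 0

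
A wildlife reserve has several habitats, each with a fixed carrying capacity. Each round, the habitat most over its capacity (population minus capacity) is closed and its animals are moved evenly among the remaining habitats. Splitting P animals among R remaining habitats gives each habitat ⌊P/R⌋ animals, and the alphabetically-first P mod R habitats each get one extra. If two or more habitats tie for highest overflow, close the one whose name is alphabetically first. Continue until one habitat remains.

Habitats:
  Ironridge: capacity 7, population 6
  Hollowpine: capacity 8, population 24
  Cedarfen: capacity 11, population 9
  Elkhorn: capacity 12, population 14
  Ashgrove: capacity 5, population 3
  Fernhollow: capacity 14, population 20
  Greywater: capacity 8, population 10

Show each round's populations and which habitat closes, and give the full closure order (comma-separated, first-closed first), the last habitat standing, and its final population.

Closure order: Hollowpine, Fernhollow, Elkhorn, Greywater, Ashgrove, Cedarfen
Last habitat: Ironridge with 86 animals

Round 1: Ashgrove=3 Cedarfen=9 Elkhorn=14 Fernhollow=20 Greywater=10 Hollowpine=24 Ironridge=6 → close Hollowpine (overflow 16)
  24÷6 = 4 each, +1 to first 0
Round 2: Ashgrove=7 Cedarfen=13 Elkhorn=18 Fernhollow=24 Greywater=14 Ironridge=10 → close Fernhollow (overflow 10)
  24÷5 = 4 each, +1 to first 4
Round 3: Ashgrove=12 Cedarfen=18 Elkhorn=23 Greywater=19 Ironridge=14 → close Elkhorn (overflow 11)
  23÷4 = 5 each, +1 to first 3
Round 4: Ashgrove=18 Cedarfen=24 Greywater=25 Ironridge=19 → close Greywater (overflow 17)
  25÷3 = 8 each, +1 to first 1
Round 5: Ashgrove=27 Cedarfen=32 Ironridge=27 → close Ashgrove (overflow 22)
  27÷2 = 13 each, +1 to first 1
Round 6: Cedarfen=46 Ironridge=40 → close Cedarfen (overflow 35)
  46÷1 = 46 each, +1 to first 0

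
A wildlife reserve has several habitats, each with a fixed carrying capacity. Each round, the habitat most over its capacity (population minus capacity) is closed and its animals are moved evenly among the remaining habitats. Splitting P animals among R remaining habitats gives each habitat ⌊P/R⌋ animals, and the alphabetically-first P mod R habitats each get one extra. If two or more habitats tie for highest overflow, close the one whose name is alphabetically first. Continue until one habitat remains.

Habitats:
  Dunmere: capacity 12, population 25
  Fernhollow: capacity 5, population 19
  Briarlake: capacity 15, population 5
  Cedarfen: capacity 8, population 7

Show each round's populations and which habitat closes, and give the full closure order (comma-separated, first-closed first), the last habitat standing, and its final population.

Round 1: Briarlake=5 Cedarfen=7 Dunmere=25 Fernhollow=19 → close Fernhollow (overflow 14)
  19÷3 = 6 each, +1 to first 1
Round 2: Briarlake=12 Cedarfen=13 Dunmere=31 → close Dunmere (overflow 19)
  31÷2 = 15 each, +1 to first 1
Round 3: Briarlake=28 Cedarfen=28 → close Cedarfen (overflow 20)
  28÷1 = 28 each, +1 to first 0

Closure order: Fernhollow, Dunmere, Cedarfen
Last habitat: Briarlake with 56 animals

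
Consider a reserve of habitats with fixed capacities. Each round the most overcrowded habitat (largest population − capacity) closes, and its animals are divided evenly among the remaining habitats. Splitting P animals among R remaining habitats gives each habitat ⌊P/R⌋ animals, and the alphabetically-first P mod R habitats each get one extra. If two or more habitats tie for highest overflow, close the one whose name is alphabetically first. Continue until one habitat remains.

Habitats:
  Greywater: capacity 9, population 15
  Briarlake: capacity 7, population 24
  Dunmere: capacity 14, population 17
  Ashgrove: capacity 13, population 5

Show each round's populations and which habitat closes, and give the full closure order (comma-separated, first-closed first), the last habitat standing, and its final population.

Closure order: Briarlake, Greywater, Dunmere
Last habitat: Ashgrove with 61 animals

Round 1: Ashgrove=5 Briarlake=24 Dunmere=17 Greywater=15 → close Briarlake (overflow 17)
  24÷3 = 8 each, +1 to first 0
Round 2: Ashgrove=13 Dunmere=25 Greywater=23 → close Greywater (overflow 14)
  23÷2 = 11 each, +1 to first 1
Round 3: Ashgrove=25 Dunmere=36 → close Dunmere (overflow 22)
  36÷1 = 36 each, +1 to first 0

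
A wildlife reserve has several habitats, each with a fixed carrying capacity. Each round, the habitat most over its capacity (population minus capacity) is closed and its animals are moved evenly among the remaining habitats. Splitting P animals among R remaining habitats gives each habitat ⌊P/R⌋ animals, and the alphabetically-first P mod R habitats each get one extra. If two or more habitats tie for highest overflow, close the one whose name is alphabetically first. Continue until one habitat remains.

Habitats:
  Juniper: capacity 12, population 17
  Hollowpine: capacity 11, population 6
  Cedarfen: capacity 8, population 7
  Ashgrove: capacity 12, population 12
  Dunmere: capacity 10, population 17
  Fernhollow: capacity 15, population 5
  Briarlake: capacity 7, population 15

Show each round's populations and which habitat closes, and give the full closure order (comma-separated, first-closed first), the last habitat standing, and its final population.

Round 1: Ashgrove=12 Briarlake=15 Cedarfen=7 Dunmere=17 Fernhollow=5 Hollowpine=6 Juniper=17 → close Briarlake (overflow 8)
  15÷6 = 2 each, +1 to first 3
Round 2: Ashgrove=15 Cedarfen=10 Dunmere=20 Fernhollow=7 Hollowpine=8 Juniper=19 → close Dunmere (overflow 10)
  20÷5 = 4 each, +1 to first 0
Round 3: Ashgrove=19 Cedarfen=14 Fernhollow=11 Hollowpine=12 Juniper=23 → close Juniper (overflow 11)
  23÷4 = 5 each, +1 to first 3
Round 4: Ashgrove=25 Cedarfen=20 Fernhollow=17 Hollowpine=17 → close Ashgrove (overflow 13)
  25÷3 = 8 each, +1 to first 1
Round 5: Cedarfen=29 Fernhollow=25 Hollowpine=25 → close Cedarfen (overflow 21)
  29÷2 = 14 each, +1 to first 1
Round 6: Fernhollow=40 Hollowpine=39 → close Hollowpine (overflow 28)
  39÷1 = 39 each, +1 to first 0

Closure order: Briarlake, Dunmere, Juniper, Ashgrove, Cedarfen, Hollowpine
Last habitat: Fernhollow with 79 animals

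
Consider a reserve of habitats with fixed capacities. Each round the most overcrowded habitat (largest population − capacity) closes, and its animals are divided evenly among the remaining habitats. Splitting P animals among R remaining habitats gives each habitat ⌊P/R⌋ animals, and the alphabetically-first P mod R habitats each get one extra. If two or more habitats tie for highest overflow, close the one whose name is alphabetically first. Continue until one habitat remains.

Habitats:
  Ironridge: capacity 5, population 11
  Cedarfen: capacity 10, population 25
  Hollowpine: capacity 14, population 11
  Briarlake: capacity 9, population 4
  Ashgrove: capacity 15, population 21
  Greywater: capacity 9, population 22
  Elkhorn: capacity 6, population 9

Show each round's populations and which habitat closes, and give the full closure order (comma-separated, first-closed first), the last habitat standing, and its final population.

Round 1: Ashgrove=21 Briarlake=4 Cedarfen=25 Elkhorn=9 Greywater=22 Hollowpine=11 Ironridge=11 → close Cedarfen (overflow 15)
  25÷6 = 4 each, +1 to first 1
Round 2: Ashgrove=26 Briarlake=8 Elkhorn=13 Greywater=26 Hollowpine=15 Ironridge=15 → close Greywater (overflow 17)
  26÷5 = 5 each, +1 to first 1
Round 3: Ashgrove=32 Briarlake=13 Elkhorn=18 Hollowpine=20 Ironridge=20 → close Ashgrove (overflow 17)
  32÷4 = 8 each, +1 to first 0
Round 4: Briarlake=21 Elkhorn=26 Hollowpine=28 Ironridge=28 → close Ironridge (overflow 23)
  28÷3 = 9 each, +1 to first 1
Round 5: Briarlake=31 Elkhorn=35 Hollowpine=37 → close Elkhorn (overflow 29)
  35÷2 = 17 each, +1 to first 1
Round 6: Briarlake=49 Hollowpine=54 → close Briarlake (overflow 40)
  49÷1 = 49 each, +1 to first 0

Closure order: Cedarfen, Greywater, Ashgrove, Ironridge, Elkhorn, Briarlake
Last habitat: Hollowpine with 103 animals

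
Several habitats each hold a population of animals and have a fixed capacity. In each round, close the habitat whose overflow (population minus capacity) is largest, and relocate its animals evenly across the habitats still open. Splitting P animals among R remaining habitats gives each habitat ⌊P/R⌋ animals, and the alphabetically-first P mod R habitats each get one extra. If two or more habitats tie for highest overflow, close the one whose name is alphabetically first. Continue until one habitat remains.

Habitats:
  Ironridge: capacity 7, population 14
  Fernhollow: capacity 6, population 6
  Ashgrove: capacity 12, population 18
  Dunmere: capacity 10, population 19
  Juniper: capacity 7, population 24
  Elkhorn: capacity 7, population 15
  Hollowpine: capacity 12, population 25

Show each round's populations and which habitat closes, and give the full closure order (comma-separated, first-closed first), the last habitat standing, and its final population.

Closure order: Juniper, Hollowpine, Dunmere, Elkhorn, Ashgrove, Ironridge
Last habitat: Fernhollow with 121 animals

Round 1: Ashgrove=18 Dunmere=19 Elkhorn=15 Fernhollow=6 Hollowpine=25 Ironridge=14 Juniper=24 → close Juniper (overflow 17)
  24÷6 = 4 each, +1 to first 0
Round 2: Ashgrove=22 Dunmere=23 Elkhorn=19 Fernhollow=10 Hollowpine=29 Ironridge=18 → close Hollowpine (overflow 17)
  29÷5 = 5 each, +1 to first 4
Round 3: Ashgrove=28 Dunmere=29 Elkhorn=25 Fernhollow=16 Ironridge=23 → close Dunmere (overflow 19)
  29÷4 = 7 each, +1 to first 1
Round 4: Ashgrove=36 Elkhorn=32 Fernhollow=23 Ironridge=30 → close Elkhorn (overflow 25)
  32÷3 = 10 each, +1 to first 2
Round 5: Ashgrove=47 Fernhollow=34 Ironridge=40 → close Ashgrove (overflow 35)
  47÷2 = 23 each, +1 to first 1
Round 6: Fernhollow=58 Ironridge=63 → close Ironridge (overflow 56)
  63÷1 = 63 each, +1 to first 0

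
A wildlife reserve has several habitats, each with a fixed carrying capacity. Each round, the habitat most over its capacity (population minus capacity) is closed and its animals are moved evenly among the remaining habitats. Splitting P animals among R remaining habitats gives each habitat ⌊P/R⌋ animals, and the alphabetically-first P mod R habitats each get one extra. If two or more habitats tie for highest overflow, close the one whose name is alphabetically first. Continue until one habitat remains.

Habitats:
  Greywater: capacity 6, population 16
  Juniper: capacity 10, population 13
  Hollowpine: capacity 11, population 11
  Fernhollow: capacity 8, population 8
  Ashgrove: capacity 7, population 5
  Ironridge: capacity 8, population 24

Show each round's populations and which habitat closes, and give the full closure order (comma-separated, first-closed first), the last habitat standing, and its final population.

Closure order: Ironridge, Greywater, Juniper, Ashgrove, Fernhollow
Last habitat: Hollowpine with 77 animals

Round 1: Ashgrove=5 Fernhollow=8 Greywater=16 Hollowpine=11 Ironridge=24 Juniper=13 → close Ironridge (overflow 16)
  24÷5 = 4 each, +1 to first 4
Round 2: Ashgrove=10 Fernhollow=13 Greywater=21 Hollowpine=16 Juniper=17 → close Greywater (overflow 15)
  21÷4 = 5 each, +1 to first 1
Round 3: Ashgrove=16 Fernhollow=18 Hollowpine=21 Juniper=22 → close Juniper (overflow 12)
  22÷3 = 7 each, +1 to first 1
Round 4: Ashgrove=24 Fernhollow=25 Hollowpine=28 → close Ashgrove (overflow 17)
  24÷2 = 12 each, +1 to first 0
Round 5: Fernhollow=37 Hollowpine=40 → close Fernhollow (overflow 29)
  37÷1 = 37 each, +1 to first 0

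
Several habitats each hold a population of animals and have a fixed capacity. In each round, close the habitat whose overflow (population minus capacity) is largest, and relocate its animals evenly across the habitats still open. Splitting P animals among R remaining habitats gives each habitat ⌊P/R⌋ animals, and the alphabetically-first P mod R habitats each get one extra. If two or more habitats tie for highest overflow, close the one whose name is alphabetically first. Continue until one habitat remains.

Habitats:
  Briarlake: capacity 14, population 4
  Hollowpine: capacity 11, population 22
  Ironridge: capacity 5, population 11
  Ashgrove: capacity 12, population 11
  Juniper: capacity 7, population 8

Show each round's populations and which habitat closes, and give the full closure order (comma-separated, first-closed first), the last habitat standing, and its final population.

Closure order: Hollowpine, Ironridge, Ashgrove, Juniper
Last habitat: Briarlake with 56 animals

Round 1: Ashgrove=11 Briarlake=4 Hollowpine=22 Ironridge=11 Juniper=8 → close Hollowpine (overflow 11)
  22÷4 = 5 each, +1 to first 2
Round 2: Ashgrove=17 Briarlake=10 Ironridge=16 Juniper=13 → close Ironridge (overflow 11)
  16÷3 = 5 each, +1 to first 1
Round 3: Ashgrove=23 Briarlake=15 Juniper=18 → close Ashgrove (overflow 11)
  23÷2 = 11 each, +1 to first 1
Round 4: Briarlake=27 Juniper=29 → close Juniper (overflow 22)
  29÷1 = 29 each, +1 to first 0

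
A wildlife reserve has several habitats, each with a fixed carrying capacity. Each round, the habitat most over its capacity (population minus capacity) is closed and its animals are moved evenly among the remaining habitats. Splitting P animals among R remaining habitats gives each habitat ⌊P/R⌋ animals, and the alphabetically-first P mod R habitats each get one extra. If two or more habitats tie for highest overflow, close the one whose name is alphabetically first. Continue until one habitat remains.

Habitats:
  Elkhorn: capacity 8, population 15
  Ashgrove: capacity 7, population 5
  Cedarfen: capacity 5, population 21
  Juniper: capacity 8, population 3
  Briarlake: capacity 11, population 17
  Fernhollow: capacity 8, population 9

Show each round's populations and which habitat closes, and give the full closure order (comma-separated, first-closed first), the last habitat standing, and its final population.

Round 1: Ashgrove=5 Briarlake=17 Cedarfen=21 Elkhorn=15 Fernhollow=9 Juniper=3 → close Cedarfen (overflow 16)
  21÷5 = 4 each, +1 to first 1
Round 2: Ashgrove=10 Briarlake=21 Elkhorn=19 Fernhollow=13 Juniper=7 → close Elkhorn (overflow 11)
  19÷4 = 4 each, +1 to first 3
Round 3: Ashgrove=15 Briarlake=26 Fernhollow=18 Juniper=11 → close Briarlake (overflow 15)
  26÷3 = 8 each, +1 to first 2
Round 4: Ashgrove=24 Fernhollow=27 Juniper=19 → close Fernhollow (overflow 19)
  27÷2 = 13 each, +1 to first 1
Round 5: Ashgrove=38 Juniper=32 → close Ashgrove (overflow 31)
  38÷1 = 38 each, +1 to first 0

Closure order: Cedarfen, Elkhorn, Briarlake, Fernhollow, Ashgrove
Last habitat: Juniper with 70 animals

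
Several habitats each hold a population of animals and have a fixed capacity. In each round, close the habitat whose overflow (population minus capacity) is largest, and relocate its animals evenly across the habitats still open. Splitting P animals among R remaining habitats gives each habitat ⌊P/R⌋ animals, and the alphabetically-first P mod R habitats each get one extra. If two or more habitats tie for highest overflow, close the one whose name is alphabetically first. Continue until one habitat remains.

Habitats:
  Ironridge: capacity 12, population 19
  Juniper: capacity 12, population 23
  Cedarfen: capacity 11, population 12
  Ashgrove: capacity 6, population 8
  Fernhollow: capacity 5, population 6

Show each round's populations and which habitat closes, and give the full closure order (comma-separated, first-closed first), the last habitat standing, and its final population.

Closure order: Juniper, Ironridge, Ashgrove, Cedarfen
Last habitat: Fernhollow with 68 animals

Round 1: Ashgrove=8 Cedarfen=12 Fernhollow=6 Ironridge=19 Juniper=23 → close Juniper (overflow 11)
  23÷4 = 5 each, +1 to first 3
Round 2: Ashgrove=14 Cedarfen=18 Fernhollow=12 Ironridge=24 → close Ironridge (overflow 12)
  24÷3 = 8 each, +1 to first 0
Round 3: Ashgrove=22 Cedarfen=26 Fernhollow=20 → close Ashgrove (overflow 16)
  22÷2 = 11 each, +1 to first 0
Round 4: Cedarfen=37 Fernhollow=31 → close Cedarfen (overflow 26)
  37÷1 = 37 each, +1 to first 0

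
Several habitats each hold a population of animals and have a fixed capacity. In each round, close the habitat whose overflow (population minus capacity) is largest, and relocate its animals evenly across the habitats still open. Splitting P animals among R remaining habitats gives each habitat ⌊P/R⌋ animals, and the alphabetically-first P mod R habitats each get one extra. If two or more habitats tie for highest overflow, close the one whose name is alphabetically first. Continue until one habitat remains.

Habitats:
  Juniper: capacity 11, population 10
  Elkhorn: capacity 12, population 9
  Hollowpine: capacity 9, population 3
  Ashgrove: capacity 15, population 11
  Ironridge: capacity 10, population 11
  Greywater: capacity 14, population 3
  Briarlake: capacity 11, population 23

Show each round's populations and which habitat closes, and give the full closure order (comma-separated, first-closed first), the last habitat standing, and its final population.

Round 1: Ashgrove=11 Briarlake=23 Elkhorn=9 Greywater=3 Hollowpine=3 Ironridge=11 Juniper=10 → close Briarlake (overflow 12)
  23÷6 = 3 each, +1 to first 5
Round 2: Ashgrove=15 Elkhorn=13 Greywater=7 Hollowpine=7 Ironridge=15 Juniper=13 → close Ironridge (overflow 5)
  15÷5 = 3 each, +1 to first 0
Round 3: Ashgrove=18 Elkhorn=16 Greywater=10 Hollowpine=10 Juniper=16 → close Juniper (overflow 5)
  16÷4 = 4 each, +1 to first 0
Round 4: Ashgrove=22 Elkhorn=20 Greywater=14 Hollowpine=14 → close Elkhorn (overflow 8)
  20÷3 = 6 each, +1 to first 2
Round 5: Ashgrove=29 Greywater=21 Hollowpine=20 → close Ashgrove (overflow 14)
  29÷2 = 14 each, +1 to first 1
Round 6: Greywater=36 Hollowpine=34 → close Hollowpine (overflow 25)
  34÷1 = 34 each, +1 to first 0

Closure order: Briarlake, Ironridge, Juniper, Elkhorn, Ashgrove, Hollowpine
Last habitat: Greywater with 70 animals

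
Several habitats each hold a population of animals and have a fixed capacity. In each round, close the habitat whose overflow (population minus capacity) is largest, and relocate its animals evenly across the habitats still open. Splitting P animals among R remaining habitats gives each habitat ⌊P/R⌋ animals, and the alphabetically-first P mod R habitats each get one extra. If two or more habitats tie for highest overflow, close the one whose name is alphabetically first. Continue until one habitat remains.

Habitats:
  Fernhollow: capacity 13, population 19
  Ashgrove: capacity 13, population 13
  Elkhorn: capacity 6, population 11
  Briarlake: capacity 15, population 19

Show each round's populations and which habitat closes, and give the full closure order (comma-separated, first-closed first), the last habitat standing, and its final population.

Closure order: Fernhollow, Elkhorn, Briarlake
Last habitat: Ashgrove with 62 animals

Round 1: Ashgrove=13 Briarlake=19 Elkhorn=11 Fernhollow=19 → close Fernhollow (overflow 6)
  19÷3 = 6 each, +1 to first 1
Round 2: Ashgrove=20 Briarlake=25 Elkhorn=17 → close Elkhorn (overflow 11)
  17÷2 = 8 each, +1 to first 1
Round 3: Ashgrove=29 Briarlake=33 → close Briarlake (overflow 18)
  33÷1 = 33 each, +1 to first 0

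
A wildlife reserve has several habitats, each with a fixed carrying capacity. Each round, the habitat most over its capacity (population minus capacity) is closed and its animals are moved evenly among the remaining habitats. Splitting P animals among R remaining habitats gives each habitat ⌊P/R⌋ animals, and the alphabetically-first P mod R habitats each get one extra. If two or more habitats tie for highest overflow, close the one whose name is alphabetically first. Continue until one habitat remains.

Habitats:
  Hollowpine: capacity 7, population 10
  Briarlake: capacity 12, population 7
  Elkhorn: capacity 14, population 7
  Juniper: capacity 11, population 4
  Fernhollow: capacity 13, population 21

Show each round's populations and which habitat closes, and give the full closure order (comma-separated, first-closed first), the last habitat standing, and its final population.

Closure order: Fernhollow, Hollowpine, Briarlake, Elkhorn
Last habitat: Juniper with 49 animals

Round 1: Briarlake=7 Elkhorn=7 Fernhollow=21 Hollowpine=10 Juniper=4 → close Fernhollow (overflow 8)
  21÷4 = 5 each, +1 to first 1
Round 2: Briarlake=13 Elkhorn=12 Hollowpine=15 Juniper=9 → close Hollowpine (overflow 8)
  15÷3 = 5 each, +1 to first 0
Round 3: Briarlake=18 Elkhorn=17 Juniper=14 → close Briarlake (overflow 6)
  18÷2 = 9 each, +1 to first 0
Round 4: Elkhorn=26 Juniper=23 → close Elkhorn (overflow 12)
  26÷1 = 26 each, +1 to first 0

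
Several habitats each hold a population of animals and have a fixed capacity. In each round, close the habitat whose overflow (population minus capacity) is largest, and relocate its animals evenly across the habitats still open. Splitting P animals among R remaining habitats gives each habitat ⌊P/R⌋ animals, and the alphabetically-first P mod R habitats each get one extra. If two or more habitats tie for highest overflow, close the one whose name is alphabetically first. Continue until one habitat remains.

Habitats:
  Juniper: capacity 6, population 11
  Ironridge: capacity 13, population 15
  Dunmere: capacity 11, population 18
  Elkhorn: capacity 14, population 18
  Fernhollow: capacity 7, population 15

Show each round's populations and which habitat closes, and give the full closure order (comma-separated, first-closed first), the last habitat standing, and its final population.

Closure order: Fernhollow, Dunmere, Elkhorn, Juniper
Last habitat: Ironridge with 77 animals

Round 1: Dunmere=18 Elkhorn=18 Fernhollow=15 Ironridge=15 Juniper=11 → close Fernhollow (overflow 8)
  15÷4 = 3 each, +1 to first 3
Round 2: Dunmere=22 Elkhorn=22 Ironridge=19 Juniper=14 → close Dunmere (overflow 11)
  22÷3 = 7 each, +1 to first 1
Round 3: Elkhorn=30 Ironridge=26 Juniper=21 → close Elkhorn (overflow 16)
  30÷2 = 15 each, +1 to first 0
Round 4: Ironridge=41 Juniper=36 → close Juniper (overflow 30)
  36÷1 = 36 each, +1 to first 0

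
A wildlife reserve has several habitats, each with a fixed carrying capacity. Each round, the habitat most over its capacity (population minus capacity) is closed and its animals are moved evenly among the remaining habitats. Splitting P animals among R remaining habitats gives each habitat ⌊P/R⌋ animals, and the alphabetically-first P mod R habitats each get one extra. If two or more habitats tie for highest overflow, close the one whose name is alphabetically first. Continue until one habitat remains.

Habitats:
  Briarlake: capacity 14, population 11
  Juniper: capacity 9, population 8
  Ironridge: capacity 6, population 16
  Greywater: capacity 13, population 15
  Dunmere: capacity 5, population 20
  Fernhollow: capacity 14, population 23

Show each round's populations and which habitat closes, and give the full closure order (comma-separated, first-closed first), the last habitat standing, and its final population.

Closure order: Dunmere, Ironridge, Fernhollow, Greywater, Briarlake
Last habitat: Juniper with 93 animals

Round 1: Briarlake=11 Dunmere=20 Fernhollow=23 Greywater=15 Ironridge=16 Juniper=8 → close Dunmere (overflow 15)
  20÷5 = 4 each, +1 to first 0
Round 2: Briarlake=15 Fernhollow=27 Greywater=19 Ironridge=20 Juniper=12 → close Ironridge (overflow 14)
  20÷4 = 5 each, +1 to first 0
Round 3: Briarlake=20 Fernhollow=32 Greywater=24 Juniper=17 → close Fernhollow (overflow 18)
  32÷3 = 10 each, +1 to first 2
Round 4: Briarlake=31 Greywater=35 Juniper=27 → close Greywater (overflow 22)
  35÷2 = 17 each, +1 to first 1
Round 5: Briarlake=49 Juniper=44 → close Briarlake (overflow 35)
  49÷1 = 49 each, +1 to first 0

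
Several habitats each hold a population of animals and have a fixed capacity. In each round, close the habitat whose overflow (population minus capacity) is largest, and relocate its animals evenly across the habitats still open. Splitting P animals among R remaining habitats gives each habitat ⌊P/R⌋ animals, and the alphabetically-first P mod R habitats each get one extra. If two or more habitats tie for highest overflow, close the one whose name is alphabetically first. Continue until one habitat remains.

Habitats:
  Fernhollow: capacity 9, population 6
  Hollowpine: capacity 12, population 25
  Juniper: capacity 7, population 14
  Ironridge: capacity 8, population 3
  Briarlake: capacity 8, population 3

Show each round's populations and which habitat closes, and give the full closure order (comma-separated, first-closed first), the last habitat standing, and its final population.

Closure order: Hollowpine, Juniper, Fernhollow, Briarlake
Last habitat: Ironridge with 51 animals

Round 1: Briarlake=3 Fernhollow=6 Hollowpine=25 Ironridge=3 Juniper=14 → close Hollowpine (overflow 13)
  25÷4 = 6 each, +1 to first 1
Round 2: Briarlake=10 Fernhollow=12 Ironridge=9 Juniper=20 → close Juniper (overflow 13)
  20÷3 = 6 each, +1 to first 2
Round 3: Briarlake=17 Fernhollow=19 Ironridge=15 → close Fernhollow (overflow 10)
  19÷2 = 9 each, +1 to first 1
Round 4: Briarlake=27 Ironridge=24 → close Briarlake (overflow 19)
  27÷1 = 27 each, +1 to first 0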